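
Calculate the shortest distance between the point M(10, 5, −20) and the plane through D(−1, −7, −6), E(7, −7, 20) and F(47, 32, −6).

1/3

DE = (8, 0, 26) and DF = (48, 39, 0), so a normal is n = DE × DF = (−1014, 1248, 312).
n = (−1014, 1248, 312); n·P − (-9594) = -546; |n| = 1638; distance = 546/1638 = 1/3.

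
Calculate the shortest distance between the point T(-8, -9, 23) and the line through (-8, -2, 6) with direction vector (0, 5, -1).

3√26

Direction vector d = (0, 5, -1).
AP = (0, -7, 17), and AP × d = (-78, 0, 0).
|AP × d|² = 6084 and |d|² = 26, so the distance is √(6084/26) = √234 = 3√26.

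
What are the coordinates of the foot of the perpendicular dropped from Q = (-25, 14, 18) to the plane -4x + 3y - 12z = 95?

The perpendicular from Q has direction n = (-4, 3, -12): r = (-25, 14, 18) + λ(-4, 3, -12).
Substitute into the plane: n·(Q + λn) = 95 gives -74 + 169λ = 95, so λ = 1.
Foot = (-25, 14, 18) + 1·(-4, 3, -12) = (-29, 17, 6).

(-29, 17, 6)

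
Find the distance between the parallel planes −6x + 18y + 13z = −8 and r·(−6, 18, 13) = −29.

Both planes have normal n = (−6, 18, 13), |n| = 23. Any point on the first plane is at distance |(-29) − (-8)|/|n| = 21/23 from the second.

21/23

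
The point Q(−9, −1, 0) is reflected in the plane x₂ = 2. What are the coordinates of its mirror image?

(-9, 5, 0)

n = (0, 1, 0), |n|² = 1, n·Q − 2 = -3, so t = -3/1 = -3.
Foot F = Q − (-3)·n = (−9, 2, 0); the reflection is 2F − Q = (−9, 5, 0).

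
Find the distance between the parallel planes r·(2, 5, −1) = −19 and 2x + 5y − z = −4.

With common normal n = (2, 5, −1) (|n| = √30), the distance is |(-19) − (-4)|/|n| = 15/√30 = √30/2.

√30/2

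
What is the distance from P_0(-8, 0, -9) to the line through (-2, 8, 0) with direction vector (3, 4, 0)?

Direction vector d = (3, 4, 0).
AP = (-6, -8, -9), and AP × d = (36, -27, 0).
|AP × d|² = 2025 and |d|² = 25, so the distance is √(2025/25) = √81 = 9.

9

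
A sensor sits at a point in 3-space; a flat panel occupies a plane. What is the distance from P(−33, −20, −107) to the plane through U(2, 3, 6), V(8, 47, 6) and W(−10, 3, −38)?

1

UV = (6, 44, 0) and UW = (−12, 0, −44), so a normal is n = UV × UW = (−1936, 264, 528).
d = |(-1936)·(-33) + 264·(-20) + 528·(-107) − 88| / √(3748096 + 69696 + 278784) = |2024| / 2024 = 1.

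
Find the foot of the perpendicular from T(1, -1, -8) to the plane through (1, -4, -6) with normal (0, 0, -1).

(1, -1, -6)

n = (0, 0, -1), |n|² = 1, and n·T − 6 = 2.
t = 2/1 = 2, so the foot is T − t·n = (1, -1, -8) − 2·(0, 0, -1) = (1, -1, -6).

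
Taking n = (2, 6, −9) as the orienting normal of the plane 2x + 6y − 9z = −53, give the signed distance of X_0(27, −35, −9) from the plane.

-2

n·X_0 − (-53) = -22.
|n| = 11, so the signed distance is -22/11 = -2.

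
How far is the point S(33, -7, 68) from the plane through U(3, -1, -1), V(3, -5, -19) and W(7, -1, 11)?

12/11

UV = (0, -4, -18) and UW = (4, 0, 12), so a normal is n = UV × UW = (-48, -72, 16).
n = (-48, -72, 16); n·P − (-88) = 96; |n| = 88; distance = 96/88 = 12/11.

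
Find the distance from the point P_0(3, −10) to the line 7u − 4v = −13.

74√65/65

The normal to the line is n = (7, −4) with |n| = √65.
|n·P_0 − (-13)| = |61 − (-13)| = 74, so the distance is 74/√65.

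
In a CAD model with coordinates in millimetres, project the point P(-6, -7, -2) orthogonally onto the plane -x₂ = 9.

(-6, -9, -2)

n = (0, -1, 0), |n|² = 1, and n·P − 9 = -2.
t = -2/1 = -2, so the foot is P − t·n = (-6, -7, -2) − (-2)·(0, -1, 0) = (-6, -9, -2).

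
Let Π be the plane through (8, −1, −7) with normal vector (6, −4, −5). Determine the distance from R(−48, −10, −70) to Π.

15√77/77

The plane has equation n·(r − (8, −1, −7)) = 0, i.e. n·r = 87.
Then n·(−48, −10, −70) − 87 = 15.
|n| = √(36 + 16 + 25) = √77, so the distance is |15|/√77 = 15√77/77.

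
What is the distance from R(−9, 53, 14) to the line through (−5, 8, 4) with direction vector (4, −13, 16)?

10√17

Direction vector d = (4, −13, 16).
AP = (−4, 45, 10), and AP × d = (850, 104, −128).
|AP × d|² = 749700 and |d|² = 441, so the distance is √(749700/441) = √1700 = 10√17.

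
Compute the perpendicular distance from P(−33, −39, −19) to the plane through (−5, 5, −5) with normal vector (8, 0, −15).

14/17

The plane has equation n·(r − (−5, 5, −5)) = 0, i.e. n·r = 35.
n = (8, 0, −15); n·P − 35 = -14; |n| = 17; distance = 14/17.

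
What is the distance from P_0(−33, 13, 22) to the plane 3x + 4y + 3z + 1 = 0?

d = |3·(-33) + 4·13 + 3·22 − (-1)| / √(9 + 16 + 9) = |20| / √34 = 20/√34.

20/√34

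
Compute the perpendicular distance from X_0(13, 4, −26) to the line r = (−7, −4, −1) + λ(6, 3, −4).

√113

Direction vector d = (6, 3, −4).
AP = (20, 8, −25), and AP × d = (43, −70, 12).
|AP × d|² = 6893 and |d|² = 61, so the distance is √(6893/61) = √113.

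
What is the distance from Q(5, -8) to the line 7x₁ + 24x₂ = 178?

The normal to the line is n = (7, 24) with |n| = 25.
|n·Q − 178| = |-157 − 178| = 335, so the distance is 335/25 = 67/5.

67/5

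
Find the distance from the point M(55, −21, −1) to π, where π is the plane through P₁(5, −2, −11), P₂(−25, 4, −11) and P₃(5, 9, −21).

4/3

P₁P₂ = (−30, 6, 0) and P₁P₃ = (0, 11, −10), so a normal is n = P₁P₂ × P₁P₃ = (−60, −300, −330).
Then n·(55, −21, −1) − 3930 = −600.
|n| = √(3600 + 90000 + 108900) = 450, so the distance is |-600|/450 = 4/3.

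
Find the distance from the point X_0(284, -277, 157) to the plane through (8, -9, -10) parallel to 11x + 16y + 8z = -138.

4

Parallel planes share the normal n = (11, 16, 8); since (8, -9, -10) lies on the plane, its equation is 11x + 16y + 8z = -136.
d = |11·284 + 16·(-277) + 8·157 − (-136)| / √(121 + 256 + 64) = |84| / 21 = 4.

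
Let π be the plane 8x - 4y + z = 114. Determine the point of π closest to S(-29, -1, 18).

(3, -17, 22)

n = (8, -4, 1), |n|² = 81, and n·S − 114 = -324.
t = -324/81 = -4, so the foot is S − t·n = (-29, -1, 18) − (-4)·(8, -4, 1) = (3, -17, 22).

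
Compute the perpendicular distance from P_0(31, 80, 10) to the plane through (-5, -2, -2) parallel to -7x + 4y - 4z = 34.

28/9

Parallel planes share the normal n = (-7, 4, -4); since (-5, -2, -2) lies on the plane, its equation is -7x + 4y - 4z = 35.
d = |(-7)·31 + 4·80 + (-4)·10 − 35| / √(49 + 16 + 16) = |28| / 9 = 28/9.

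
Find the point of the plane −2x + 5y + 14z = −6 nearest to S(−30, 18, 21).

n = (−2, 5, 14), |n|² = 225, and n·S − (-6) = 450.
t = 450/225 = 2, so the foot is S − t·n = (−30, 18, 21) − 2·(−2, 5, 14) = (−26, 8, −7).

(-26, 8, -7)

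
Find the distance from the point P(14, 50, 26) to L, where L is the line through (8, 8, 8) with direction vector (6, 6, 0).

Direction vector d = (6, 6, 0).
AP = (6, 42, 18); AP·d = 288, |AP|² = 2124, |d|² = 72.
distance² = |AP|² − (AP·d)²/|d|² = 2124 − 82944/72 = 972, so the distance is 18√3.

18√3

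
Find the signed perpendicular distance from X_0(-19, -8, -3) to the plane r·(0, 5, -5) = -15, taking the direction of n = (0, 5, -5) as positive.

-√2

n·X_0 − (-15) = -10.
|n| = 5√2, so the signed distance is -√2.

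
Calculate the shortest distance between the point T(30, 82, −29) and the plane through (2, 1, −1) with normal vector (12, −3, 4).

19/13

The plane has equation n·(r − (2, 1, −1)) = 0, i.e. n·r = 17.
n = (12, −3, 4); n·P − 17 = -19; |n| = 13; distance = 19/13.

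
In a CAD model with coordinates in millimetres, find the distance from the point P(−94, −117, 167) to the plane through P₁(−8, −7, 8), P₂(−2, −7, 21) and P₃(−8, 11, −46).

4

P₁P₂ = (6, 0, 13) and P₁P₃ = (0, 18, −54), so a normal is n = P₁P₂ × P₁P₃ = (−234, 324, 108).
Then n·(−94, −117, 167) − 468 = 1656.
|n| = √(54756 + 104976 + 11664) = 414, so the distance is |1656|/414 = 4.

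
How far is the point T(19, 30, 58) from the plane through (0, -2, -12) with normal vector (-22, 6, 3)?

The plane has equation n·(r − (0, -2, -12)) = 0, i.e. n·r = -48.
Then n·(19, 30, 58) - (-48) = -16.
|n| = √(484 + 36 + 9) = 23, so the distance is |-16|/23 = 16/23.

16/23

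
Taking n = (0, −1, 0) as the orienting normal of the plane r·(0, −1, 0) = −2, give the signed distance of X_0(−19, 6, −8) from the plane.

n·X_0 − (-2) = -4.
|n| = 1, so the signed distance is -4/1 = -4.

-4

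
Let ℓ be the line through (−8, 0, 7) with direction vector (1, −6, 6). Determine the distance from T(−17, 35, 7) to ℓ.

Direction vector d = (1, −6, 6).
AP = (−9, 35, 0), and AP × d = (210, 54, 19).
|AP × d|² = 47377 and |d|² = 73, so the distance is √(47377/73) = √649.

√649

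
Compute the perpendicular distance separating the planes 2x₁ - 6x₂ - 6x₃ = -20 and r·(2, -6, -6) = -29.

9√19/38

Both planes have normal n = (2, -6, -6), |n| = 2√19. Any point on the first plane is at distance |(-29) − (-20)|/|n| = 9/(2√19) from the second.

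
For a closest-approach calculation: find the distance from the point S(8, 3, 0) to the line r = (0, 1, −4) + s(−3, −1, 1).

2√10

Direction vector d = (−3, −1, 1).
AP = (8, 2, 4), and AP × d = (6, −20, −2).
|AP × d|² = 440 and |d|² = 11, so the distance is √(440/11) = √40 = 2√10.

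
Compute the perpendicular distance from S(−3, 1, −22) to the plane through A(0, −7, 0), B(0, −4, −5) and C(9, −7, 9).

AB = (0, 3, −5) and AC = (9, 0, 9), so a normal is n = AB × AC = (27, −45, −27).
Then n·(−3, 1, −22) − 315 = 153.
|n| = √(729 + 2025 + 729) = 9√43, so the distance is |153|/(9√43) = 17√43/43.

17√43/43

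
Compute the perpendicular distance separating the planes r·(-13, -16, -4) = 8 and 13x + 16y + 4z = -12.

4/21

Divide the second equation by -1 to match normals: -13x - 16y - 4z = 12.
Both planes have normal n = (-13, -16, -4), |n| = 21. Any point on the first plane is at distance |12 − 8|/|n| = 4/21 from the second.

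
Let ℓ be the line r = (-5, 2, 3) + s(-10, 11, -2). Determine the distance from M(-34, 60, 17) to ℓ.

3√89

Direction vector d = (-10, 11, -2).
AP = (-29, 58, 14), and AP × d = (-270, -198, 261).
|AP × d|² = 180225 and |d|² = 225, so the distance is √(180225/225) = √801 = 3√89.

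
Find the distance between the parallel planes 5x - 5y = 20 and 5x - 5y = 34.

7√2/5

Both planes have normal n = (5, -5, 0), |n| = 5√2. Any point on the first plane is at distance |34 − 20|/|n| = 14/(5√2) = 7√2/5 from the second.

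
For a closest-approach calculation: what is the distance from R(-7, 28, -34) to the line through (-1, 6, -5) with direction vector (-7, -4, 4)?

√1037

Direction vector d = (-7, -4, 4).
AP = (-6, 22, -29), and AP × d = (-28, 227, 178).
|AP × d|² = 83997 and |d|² = 81, so the distance is √(83997/81) = √1037.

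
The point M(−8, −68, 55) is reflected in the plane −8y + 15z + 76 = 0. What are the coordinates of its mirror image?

With n = (0, −8, 15), the signed offset is (n·M − (-76))/|n|² = 1445/289 = 5.
M' = M − 2t·n = (−8, −68, 55) − 10·(0, −8, 15) = (−8, 12, −95).

(-8, 12, -95)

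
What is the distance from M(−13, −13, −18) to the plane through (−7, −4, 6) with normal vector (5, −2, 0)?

12√29/29

The plane has equation n·(r − (−7, −4, 6)) = 0, i.e. n·r = -27.
Then n·(−13, −13, −18) − (−27) = −12.
|n| = √(25 + 4 + 0) = √29, so the distance is |-12|/√29 = 12/√29.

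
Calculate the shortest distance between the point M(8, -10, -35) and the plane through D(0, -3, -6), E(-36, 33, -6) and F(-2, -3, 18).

1

DE = (-36, 36, 0) and DF = (-2, 0, 24), so a normal is n = DE × DF = (864, 864, 72).
Then n·(8, -10, -35) - (-3024) = -1224.
|n| = √(746496 + 746496 + 5184) = 1224, so the distance is |-1224|/1224 = 1.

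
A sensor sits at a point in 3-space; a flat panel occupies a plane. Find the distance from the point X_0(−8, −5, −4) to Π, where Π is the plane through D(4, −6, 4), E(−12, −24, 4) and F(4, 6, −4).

20/17

DE = (−16, −18, 0) and DF = (0, 12, −8), so a normal is n = DE × DF = (144, −128, −192).
d = |144·(-8) + (-128)·(-5) + (-192)·(-4) − 576| / √(20736 + 16384 + 36864) = |-320| / 272 = 20/17.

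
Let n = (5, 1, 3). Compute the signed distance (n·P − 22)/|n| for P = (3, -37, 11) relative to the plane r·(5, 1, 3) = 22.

-11/√35

n·P − 22 = -11.
|n| = √35, so the signed distance is -11/√35.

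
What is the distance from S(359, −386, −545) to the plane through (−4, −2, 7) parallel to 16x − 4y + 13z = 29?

8

Parallel planes share the normal n = (16, −4, 13); since (−4, −2, 7) lies on the plane, its equation is 16x − 4y + 13z = 35.
Then n·(359, −386, −545) − 35 = 168.
|n| = √(256 + 16 + 169) = 21, so the distance is |168|/21 = 8.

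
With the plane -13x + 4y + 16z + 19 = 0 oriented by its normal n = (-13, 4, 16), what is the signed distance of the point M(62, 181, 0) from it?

-3

n·M − (-19) = -63.
|n| = 21, so the signed distance is -63/21 = -3.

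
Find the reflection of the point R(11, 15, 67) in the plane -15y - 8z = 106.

(11, -75, 19)

With n = (0, -15, -8), the signed offset is (n·R − 106)/|n|² = -867/289 = -3.
R' = R − 2t·n = (11, 15, 67) − (-6)·(0, -15, -8) = (11, -75, 19).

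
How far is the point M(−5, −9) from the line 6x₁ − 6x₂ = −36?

5√2

The normal to the line is n = (6, −6) with |n| = 6√2.
|n·M − (-36)| = |24 − (-36)| = 60, so the distance is 60/(6√2) = 5√2.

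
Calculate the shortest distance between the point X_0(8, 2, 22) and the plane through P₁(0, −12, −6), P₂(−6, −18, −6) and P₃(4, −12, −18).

10/√19

P₁P₂ = (−6, −6, 0) and P₁P₃ = (4, 0, −12), so a normal is n = P₁P₂ × P₁P₃ = (72, −72, 24).
d = |72·8 + (-72)·2 + 24·22 − 720| / √(5184 + 5184 + 576) = |240| / (24√19) = 10/√19.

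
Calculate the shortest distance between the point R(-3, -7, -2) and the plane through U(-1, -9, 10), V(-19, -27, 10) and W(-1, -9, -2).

UV = (-18, -18, 0) and UW = (0, 0, -12), so a normal is n = UV × UW = (216, -216, 0).
n = (216, -216, 0); n·P − 1728 = -864; |n| = 216√2; distance = 864/(216√2) = 2√2.

2√2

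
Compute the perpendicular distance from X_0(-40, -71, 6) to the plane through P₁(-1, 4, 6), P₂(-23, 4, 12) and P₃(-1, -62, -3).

P₁P₂ = (-22, 0, 6) and P₁P₃ = (0, -66, -9), so a normal is n = P₁P₂ × P₁P₃ = (396, -198, 1452).
d = |396·(-40) + (-198)·(-71) + 1452·6 − 7524| / √(156816 + 39204 + 2108304) = |-594| / 1518 = 9/23.

9/23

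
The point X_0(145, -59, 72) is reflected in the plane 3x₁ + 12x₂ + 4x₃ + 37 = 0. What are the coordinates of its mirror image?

(1861/13, -863/13, 904/13)

With n = (3, 12, 4), the signed offset is (n·X_0 − (-37))/|n|² = 52/169 = 4/13.
X_0' = X_0 − 2t·n = (145, -59, 72) − (8/13)·(3, 12, 4) = (1861/13, -863/13, 904/13).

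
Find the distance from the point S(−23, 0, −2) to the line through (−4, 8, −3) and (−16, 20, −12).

A direction vector is d = (−12, 12, −9).
AP = (−19, −8, 1), and AP × d = (60, −183, −324).
|AP × d|² = 142065 and |d|² = 369, so the distance is √(142065/369) = √385.

√385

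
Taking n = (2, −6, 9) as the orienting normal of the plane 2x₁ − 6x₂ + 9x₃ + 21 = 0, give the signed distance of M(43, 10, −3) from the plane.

n·M − (-21) = 20.
|n| = 11, so the signed distance is 20/11.

20/11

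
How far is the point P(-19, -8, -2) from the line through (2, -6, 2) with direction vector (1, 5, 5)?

√410

Direction vector d = (1, 5, 5).
AP = (-21, -2, -4); AP·d = -51, |AP|² = 461, |d|² = 51.
distance² = |AP|² − (AP·d)²/|d|² = 461 − 2601/51 = 410, so the distance is √410.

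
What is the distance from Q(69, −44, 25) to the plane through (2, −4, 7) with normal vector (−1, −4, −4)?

7√33/11

The plane has equation n·(r − (2, −4, 7)) = 0, i.e. n·r = -14.
Then n·(69, −44, 25) − (−14) = 21.
|n| = √(1 + 16 + 16) = √33, so the distance is |21|/√33 = 21/√33.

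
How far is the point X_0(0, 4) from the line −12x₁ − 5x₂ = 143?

d = |(-12)·0 + (-5)·4 − 143| / √(144 + 25) = |-163|/13 = 163/13.

163/13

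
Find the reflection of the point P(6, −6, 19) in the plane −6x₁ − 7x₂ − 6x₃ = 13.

n = (−6, −7, −6), |n|² = 121, n·P − 13 = -121, so t = -121/121 = -1.
Foot F = P − (-1)·n = (0, −13, 13); the reflection is 2F − P = (−6, −20, 7).

(-6, -20, 7)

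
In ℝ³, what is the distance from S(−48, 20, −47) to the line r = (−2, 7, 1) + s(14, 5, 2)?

2√641

Direction vector d = (14, 5, 2).
AP = (−46, 13, −48), and AP × d = (266, −580, −412).
|AP × d|² = 576900 and |d|² = 225, so the distance is √(576900/225) = √2564 = 2√641.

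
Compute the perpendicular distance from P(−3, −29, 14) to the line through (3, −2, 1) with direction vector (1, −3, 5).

Direction vector d = (1, −3, 5).
AP = (−6, −27, 13); AP·d = 140, |AP|² = 934, |d|² = 35.
distance² = |AP|² − (AP·d)²/|d|² = 934 − 19600/35 = 374, so the distance is √374.

√374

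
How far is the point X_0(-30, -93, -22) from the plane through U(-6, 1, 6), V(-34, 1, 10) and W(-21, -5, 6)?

UV = (-28, 0, 4) and UW = (-15, -6, 0), so a normal is n = UV × UW = (24, -60, 168).
Then n·(-30, -93, -22) - 804 = 360.
|n| = √(576 + 3600 + 28224) = 180, so the distance is |360|/180 = 2.

2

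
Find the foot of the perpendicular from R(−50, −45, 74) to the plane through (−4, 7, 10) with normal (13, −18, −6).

The perpendicular from R has direction n = (13, −18, −6): r = (−50, −45, 74) + μ(13, −18, −6).
Substitute into the plane: n·(R + μn) = -238 gives -284 + 529μ = -238, so μ = 2/23.
Foot = (−50, −45, 74) + (2/23)·(13, −18, −6) = (−1124/23, −1071/23, 1690/23).

(-1124/23, -1071/23, 1690/23)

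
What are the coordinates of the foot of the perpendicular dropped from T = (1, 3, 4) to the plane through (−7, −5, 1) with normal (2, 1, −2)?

(-3, 1, 8)

n = (2, 1, −2), |n|² = 9, and n·T − (-21) = 18.
t = 18/9 = 2, so the foot is T − t·n = (1, 3, 4) − 2·(2, 1, −2) = (−3, 1, 8).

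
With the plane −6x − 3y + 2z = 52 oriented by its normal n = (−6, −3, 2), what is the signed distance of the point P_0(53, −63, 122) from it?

9

n·P_0 − 52 = 63.
|n| = 7, so the signed distance is 63/7 = 9.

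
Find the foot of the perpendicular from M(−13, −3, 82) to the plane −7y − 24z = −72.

n = (0, −7, −24), |n|² = 625, and n·M − (-72) = -1875.
t = -1875/625 = -3, so the foot is M − t·n = (−13, −3, 82) − (-3)·(0, −7, −24) = (−13, −24, 10).

(-13, -24, 10)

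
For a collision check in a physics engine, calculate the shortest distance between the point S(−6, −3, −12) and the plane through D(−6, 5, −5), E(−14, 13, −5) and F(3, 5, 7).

DE = (−8, 8, 0) and DF = (9, 0, 12), so a normal is n = DE × DF = (96, 96, −72).
n = (96, 96, −72); n·P − 264 = -264; |n| = 24√41; distance = 264/(24√41) = 11√41/41.

11√41/41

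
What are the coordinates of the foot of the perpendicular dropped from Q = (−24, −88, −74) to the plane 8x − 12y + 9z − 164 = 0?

(-424/17, -1472/17, -1276/17)

The perpendicular from Q has direction n = (8, −12, 9): r = (−24, −88, −74) + t(8, −12, 9).
Substitute into the plane: n·(Q + tn) = 164 gives 198 + 289t = 164, so t = -2/17.
Foot = (−24, −88, −74) + (-2/17)·(8, −12, 9) = (−424/17, −1472/17, −1276/17).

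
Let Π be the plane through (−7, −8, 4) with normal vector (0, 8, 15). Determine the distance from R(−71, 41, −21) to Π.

The plane has equation n·(r − (−7, −8, 4)) = 0, i.e. n·r = -4.
Then n·(−71, 41, −21) − (−4) = 17.
|n| = √(0 + 64 + 225) = 17, so the distance is |17|/17 = 1.

1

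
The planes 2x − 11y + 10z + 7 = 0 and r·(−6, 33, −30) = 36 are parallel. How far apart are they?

1/3

Divide the second equation by -3 to match normals: 2x − 11y + 10z = -12.
Both planes have normal n = (2, −11, 10), |n| = 15. Any point on the first plane is at distance |(-12) − (-7)|/|n| = 5/15 = 1/3 from the second.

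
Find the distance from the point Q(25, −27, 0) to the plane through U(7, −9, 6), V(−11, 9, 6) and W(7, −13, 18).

6√19/19

UV = (−18, 18, 0) and UW = (0, −4, 12), so a normal is n = UV × UW = (216, 216, 72).
Then n·(25, −27, 0) − 0 = −432.
|n| = √(46656 + 46656 + 5184) = 72√19, so the distance is |-432|/(72√19) = 6√19/19.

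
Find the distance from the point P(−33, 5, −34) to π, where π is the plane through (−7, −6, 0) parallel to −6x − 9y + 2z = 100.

Parallel planes share the normal n = (−6, −9, 2); since (−7, −6, 0) lies on the plane, its equation is −6x − 9y + 2z = 96.
Then n·(−33, 5, −34) − 96 = −11.
|n| = √(36 + 81 + 4) = 11, so the distance is |-11|/11 = 1.

1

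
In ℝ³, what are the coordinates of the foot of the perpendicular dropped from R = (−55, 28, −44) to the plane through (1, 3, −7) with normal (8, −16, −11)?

n = (8, −16, −11), |n|² = 441, and n·R − 37 = -441.
t = -441/441 = -1, so the foot is R − t·n = (−55, 28, −44) − (-1)·(8, −16, −11) = (−47, 12, −55).

(-47, 12, -55)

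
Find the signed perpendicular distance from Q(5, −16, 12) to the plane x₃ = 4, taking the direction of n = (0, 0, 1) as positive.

8

n·Q − 4 = 8.
|n| = 1, so the signed distance is 8/1 = 8.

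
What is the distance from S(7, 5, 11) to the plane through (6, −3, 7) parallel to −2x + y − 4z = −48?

Parallel planes share the normal n = (−2, 1, −4); since (6, −3, 7) lies on the plane, its equation is −2x + y − 4z = -43.
n = (−2, 1, −4); n·P − (-43) = -10; |n| = √21; distance = 10/√21.

10/√21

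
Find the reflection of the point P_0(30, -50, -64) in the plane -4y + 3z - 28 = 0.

(30, -282/5, -296/5)

With n = (0, -4, 3), the signed offset is (n·P_0 − 28)/|n|² = -20/25 = -4/5.
P_0' = P_0 − 2t·n = (30, -50, -64) − (-8/5)·(0, -4, 3) = (30, -282/5, -296/5).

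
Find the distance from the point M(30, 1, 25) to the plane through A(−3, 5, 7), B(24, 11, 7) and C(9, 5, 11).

AB = (27, 6, 0) and AC = (12, 0, 4), so a normal is n = AB × AC = (24, −108, −72).
Then n·(30, 1, 25) − (−1116) = −72.
|n| = √(576 + 11664 + 5184) = 132, so the distance is |-72|/132 = 6/11.

6/11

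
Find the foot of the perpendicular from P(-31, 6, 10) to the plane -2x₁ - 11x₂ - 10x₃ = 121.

The perpendicular from P has direction n = (-2, -11, -10): r = (-31, 6, 10) + μ(-2, -11, -10).
Substitute into the plane: n·(P + μn) = 121 gives -104 + 225μ = 121, so μ = 1.
Foot = (-31, 6, 10) + 1·(-2, -11, -10) = (-33, -5, 0).

(-33, -5, 0)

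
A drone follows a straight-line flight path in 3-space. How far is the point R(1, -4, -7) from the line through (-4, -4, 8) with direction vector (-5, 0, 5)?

Direction vector d = (-5, 0, 5).
AP = (5, 0, -15); AP·d = -100, |AP|² = 250, |d|² = 50.
distance² = |AP|² − (AP·d)²/|d|² = 250 − 10000/50 = 50, so the distance is 5√2.

5√2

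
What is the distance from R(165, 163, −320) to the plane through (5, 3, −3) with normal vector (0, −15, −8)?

8

The plane has equation n·(r − (5, 3, −3)) = 0, i.e. n·r = -21.
Then n·(165, 163, −320) − (−21) = 136.
|n| = √(0 + 225 + 64) = 17, so the distance is |136|/17 = 8.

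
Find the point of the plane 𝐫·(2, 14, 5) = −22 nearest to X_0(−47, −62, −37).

(-37, 8, -12)

n = (2, 14, 5), |n|² = 225, and n·X_0 − (-22) = -1125.
t = -1125/225 = -5, so the foot is X_0 − t·n = (−47, −62, −37) − (-5)·(2, 14, 5) = (−37, 8, −12).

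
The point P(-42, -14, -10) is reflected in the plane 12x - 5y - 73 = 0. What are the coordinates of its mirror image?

(30, -44, -10)

With n = (12, -5, 0), the signed offset is (n·P − 73)/|n|² = -507/169 = -3.
P' = P − 2t·n = (-42, -14, -10) − (-6)·(12, -5, 0) = (30, -44, -10).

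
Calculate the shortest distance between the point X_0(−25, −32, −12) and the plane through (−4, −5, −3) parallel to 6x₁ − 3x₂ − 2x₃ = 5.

27/7

Parallel planes share the normal n = (6, −3, −2); since (−4, −5, −3) lies on the plane, its equation is 6x₁ − 3x₂ − 2x₃ = -3.
Then n·(−25, −32, −12) − (−3) = −27.
|n| = √(36 + 9 + 4) = 7, so the distance is |-27|/7 = 27/7.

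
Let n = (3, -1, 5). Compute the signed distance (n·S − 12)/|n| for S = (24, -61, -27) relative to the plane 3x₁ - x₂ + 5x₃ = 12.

n·S − 12 = -14.
|n| = √35, so the signed distance is -14/√35.

-14/√35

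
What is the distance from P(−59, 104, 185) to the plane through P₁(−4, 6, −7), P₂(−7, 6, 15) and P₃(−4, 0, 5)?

2

P₁P₂ = (−3, 0, 22) and P₁P₃ = (0, −6, 12), so a normal is n = P₁P₂ × P₁P₃ = (132, 36, 18).
d = |132·(-59) + 36·104 + 18·185 − (-438)| / √(17424 + 1296 + 324) = |-276| / 138 = 2.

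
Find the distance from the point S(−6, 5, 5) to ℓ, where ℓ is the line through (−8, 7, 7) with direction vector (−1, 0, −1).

Direction vector d = (−1, 0, −1).
AP = (2, −2, −2), and AP × d = (2, 4, −2).
|AP × d|² = 24 and |d|² = 2, so the distance is √(24/2) = √12 = 2√3.

2√3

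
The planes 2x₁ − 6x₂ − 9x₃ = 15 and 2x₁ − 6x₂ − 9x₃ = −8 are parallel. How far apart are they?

23/11

With common normal n = (2, −6, −9) (|n| = 11), the distance is |15 − (-8)|/|n| = 23/11.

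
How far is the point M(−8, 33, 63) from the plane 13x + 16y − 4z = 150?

22/21

n = (13, 16, −4); n·P − 150 = 22; |n| = 21; distance = 22/21.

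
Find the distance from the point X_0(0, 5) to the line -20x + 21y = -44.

d = |(-20)·0 + 21·5 − (-44)| / √(400 + 441) = |149|/29 = 149/29.

149/29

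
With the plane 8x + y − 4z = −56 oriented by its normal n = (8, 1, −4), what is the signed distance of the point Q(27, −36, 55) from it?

16/9

n·Q − (-56) = 16.
|n| = 9, so the signed distance is 16/9.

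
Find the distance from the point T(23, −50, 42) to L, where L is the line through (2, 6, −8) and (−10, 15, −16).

√1453

A direction vector is d = (−12, 9, −8).
AP = (21, −56, 50); AP·d = -1156, |AP|² = 6077, |d|² = 289.
distance² = |AP|² − (AP·d)²/|d|² = 6077 − 1336336/289 = 1453, so the distance is √1453.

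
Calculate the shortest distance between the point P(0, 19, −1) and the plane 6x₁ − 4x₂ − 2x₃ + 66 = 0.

4/√14

Normal vector n = (6, −4, −2), and n·(0, 19, −1) − (−66) = −8.
|n| = √(36 + 16 + 4) = 2√14, so the distance is |-8|/(2√14) = 4/√14.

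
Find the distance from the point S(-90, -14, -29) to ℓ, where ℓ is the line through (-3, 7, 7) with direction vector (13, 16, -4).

3√593

Direction vector d = (13, 16, -4).
AP = (-87, -21, -36); AP·d = -1323, |AP|² = 9306, |d|² = 441.
distance² = |AP|² − (AP·d)²/|d|² = 9306 − 1750329/441 = 5337, so the distance is 3√593.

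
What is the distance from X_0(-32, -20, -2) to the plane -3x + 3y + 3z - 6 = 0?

8/√3

Normal vector n = (-3, 3, 3), and n·(-32, -20, -2) - 6 = 24.
|n| = √(9 + 9 + 9) = 3√3, so the distance is |24|/(3√3) = 8√3/3.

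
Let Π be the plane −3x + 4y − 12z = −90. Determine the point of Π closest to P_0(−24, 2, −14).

n = (−3, 4, −12), |n|² = 169, and n·P_0 − (-90) = 338.
t = 338/169 = 2, so the foot is P_0 − t·n = (−24, 2, −14) − 2·(−3, 4, −12) = (−18, −6, 10).

(-18, -6, 10)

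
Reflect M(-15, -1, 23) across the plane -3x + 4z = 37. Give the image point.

(9, -1, -9)

n = (-3, 0, 4), |n|² = 25, n·M − 37 = 100, so t = 100/25 = 4.
Foot F = M − 4·n = (-3, -1, 7); the reflection is 2F − M = (9, -1, -9).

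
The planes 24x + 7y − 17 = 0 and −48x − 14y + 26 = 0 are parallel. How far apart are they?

Divide the second equation by -2 to match normals: 24x + 7y = 13.
With common normal n = (24, 7, 0) (|n| = 25), the distance is |17 − 13|/|n| = 4/25.

4/25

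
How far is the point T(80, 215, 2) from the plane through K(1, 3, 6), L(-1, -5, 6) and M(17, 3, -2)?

KL = (-2, -8, 0) and KM = (16, 0, -8), so a normal is n = KL × KM = (64, -16, 128).
Then n·(80, 215, 2) - 784 = 1152.
|n| = √(4096 + 256 + 16384) = 144, so the distance is |1152|/144 = 8.

8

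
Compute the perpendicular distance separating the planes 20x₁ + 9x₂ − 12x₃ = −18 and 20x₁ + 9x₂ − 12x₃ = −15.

3/25

With common normal n = (20, 9, −12) (|n| = 25), the distance is |(-18) − (-15)|/|n| = 3/25.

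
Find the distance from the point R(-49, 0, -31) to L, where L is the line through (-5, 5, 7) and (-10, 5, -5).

√701

A direction vector is d = (-5, 0, -12).
AP = (-44, -5, -38); AP·d = 676, |AP|² = 3405, |d|² = 169.
distance² = |AP|² − (AP·d)²/|d|² = 3405 − 456976/169 = 701, so the distance is √701.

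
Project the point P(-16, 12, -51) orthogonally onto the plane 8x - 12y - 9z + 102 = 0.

The perpendicular from P has direction n = (8, -12, -9): r = (-16, 12, -51) + λ(8, -12, -9).
Substitute into the plane: n·(P + λn) = -102 gives 187 + 289λ = -102, so λ = -1.
Foot = (-16, 12, -51) + (-1)·(8, -12, -9) = (-24, 24, -42).

(-24, 24, -42)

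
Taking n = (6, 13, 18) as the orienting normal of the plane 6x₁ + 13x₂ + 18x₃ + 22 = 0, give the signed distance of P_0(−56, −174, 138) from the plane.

-4

n·P_0 − (-22) = -92.
|n| = 23, so the signed distance is -92/23 = -4.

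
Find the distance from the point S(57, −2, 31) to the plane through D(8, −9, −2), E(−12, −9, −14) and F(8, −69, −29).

9/25

DE = (−20, 0, −12) and DF = (0, −60, −27), so a normal is n = DE × DF = (−720, −540, 1200).
n = (−720, −540, 1200); n·P − (-3300) = 540; |n| = 1500; distance = 540/1500 = 9/25.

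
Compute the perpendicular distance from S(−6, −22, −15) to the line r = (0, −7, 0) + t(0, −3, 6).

21

Direction vector d = (0, −3, 6).
AP = (−6, −15, −15); AP·d = -45, |AP|² = 486, |d|² = 45.
distance² = |AP|² − (AP·d)²/|d|² = 486 − 2025/45 = 441, so the distance is 21.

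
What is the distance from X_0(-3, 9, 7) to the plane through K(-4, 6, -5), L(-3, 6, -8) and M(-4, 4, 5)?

KL = (1, 0, -3) and KM = (0, -2, 10), so a normal is n = KL × KM = (-6, -10, -2).
Then n·(-3, 9, 7) - (-26) = -60.
|n| = √(36 + 100 + 4) = 2√35, so the distance is |-60|/(2√35) = 6√35/7.

6√35/7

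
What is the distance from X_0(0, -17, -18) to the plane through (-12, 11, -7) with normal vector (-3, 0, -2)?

14√13/13

The plane has equation n·(r − (-12, 11, -7)) = 0, i.e. n·r = 50.
n = (-3, 0, -2); n·P − 50 = -14; |n| = √13; distance = 14/√13.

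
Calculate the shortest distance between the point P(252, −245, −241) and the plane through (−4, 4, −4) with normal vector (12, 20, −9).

9

The plane has equation n·(r − (−4, 4, −4)) = 0, i.e. n·r = 68.
n = (12, 20, −9); n·P − 68 = 225; |n| = 25; distance = 225/25 = 9.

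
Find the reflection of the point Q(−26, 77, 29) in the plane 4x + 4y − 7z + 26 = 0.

With n = (4, 4, −7), the signed offset is (n·Q − (-26))/|n|² = 27/81 = 1/3.
Q' = Q − 2t·n = (−26, 77, 29) − (2/3)·(4, 4, −7) = (−86/3, 223/3, 101/3).

(-86/3, 223/3, 101/3)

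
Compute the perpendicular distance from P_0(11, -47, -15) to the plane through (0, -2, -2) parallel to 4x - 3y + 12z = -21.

Parallel planes share the normal n = (4, -3, 12); since (0, -2, -2) lies on the plane, its equation is 4x - 3y + 12z = -18.
Then n·(11, -47, -15) - (-18) = 23.
|n| = √(16 + 9 + 144) = 13, so the distance is |23|/13 = 23/13.

23/13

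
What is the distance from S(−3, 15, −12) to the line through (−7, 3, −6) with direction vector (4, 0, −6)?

12

Direction vector d = (4, 0, −6).
AP = (4, 12, −6); AP·d = 52, |AP|² = 196, |d|² = 52.
distance² = |AP|² − (AP·d)²/|d|² = 196 − 2704/52 = 144, so the distance is 12.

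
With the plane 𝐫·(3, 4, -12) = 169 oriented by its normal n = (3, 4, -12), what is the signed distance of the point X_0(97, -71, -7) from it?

n·X_0 − 169 = -78.
|n| = 13, so the signed distance is -78/13 = -6.

-6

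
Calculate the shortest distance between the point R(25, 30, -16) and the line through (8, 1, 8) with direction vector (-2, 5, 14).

√1481

Direction vector d = (-2, 5, 14).
AP = (17, 29, -24), and AP × d = (526, -190, 143).
|AP × d|² = 333225 and |d|² = 225, so the distance is √(333225/225) = √1481.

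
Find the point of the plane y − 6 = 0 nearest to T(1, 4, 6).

(1, 6, 6)

n = (0, 1, 0), |n|² = 1, and n·T − 6 = -2.
t = -2/1 = -2, so the foot is T − t·n = (1, 4, 6) − (-2)·(0, 1, 0) = (1, 6, 6).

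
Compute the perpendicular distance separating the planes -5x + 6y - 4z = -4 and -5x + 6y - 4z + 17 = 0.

13√77/77

With common normal n = (-5, 6, -4) (|n| = √77), the distance is |(-4) − (-17)|/|n| = 13/√77.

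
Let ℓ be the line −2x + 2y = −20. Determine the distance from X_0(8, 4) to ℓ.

The normal to the line is n = (−2, 2) with |n| = 2√2.
|n·X_0 − (-20)| = |-8 − (-20)| = 12, so the distance is 12/(2√2) = 3√2.

3√2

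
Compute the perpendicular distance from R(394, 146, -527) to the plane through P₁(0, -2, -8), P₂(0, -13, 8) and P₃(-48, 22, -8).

P₁P₂ = (0, -11, 16) and P₁P₃ = (-48, 24, 0), so a normal is n = P₁P₂ × P₁P₃ = (-384, -768, -528).
Then n·(394, 146, -527) - 5760 = 9072.
|n| = √(147456 + 589824 + 278784) = 1008, so the distance is |9072|/1008 = 9.

9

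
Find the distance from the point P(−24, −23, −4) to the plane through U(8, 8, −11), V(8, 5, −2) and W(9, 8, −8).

UV = (0, −3, 9) and UW = (1, 0, 3), so a normal is n = UV × UW = (−9, 9, 3).
n = (−9, 9, 3); n·P − (-33) = 30; |n| = 3√19; distance = 30/(3√19) = 10√19/19.

10/√19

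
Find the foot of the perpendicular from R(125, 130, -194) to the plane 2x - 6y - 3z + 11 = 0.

(857/7, 964/7, -1331/7)

The perpendicular from R has direction n = (2, -6, -3): r = (125, 130, -194) + μ(2, -6, -3).
Substitute into the plane: n·(R + μn) = -11 gives 52 + 49μ = -11, so μ = -9/7.
Foot = (125, 130, -194) + (-9/7)·(2, -6, -3) = (857/7, 964/7, -1331/7).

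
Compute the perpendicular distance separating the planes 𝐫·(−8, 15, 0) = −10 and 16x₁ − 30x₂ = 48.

14/17

Divide the second equation by -2 to match normals: −8x₁ + 15x₂ = -24.
Both planes have normal n = (−8, 15, 0), |n| = 17. Any point on the first plane is at distance |(-24) − (-10)|/|n| = 14/17 from the second.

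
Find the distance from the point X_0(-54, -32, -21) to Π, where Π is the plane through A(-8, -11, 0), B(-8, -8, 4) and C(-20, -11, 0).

21/5

AB = (0, 3, 4) and AC = (-12, 0, 0), so a normal is n = AB × AC = (0, -48, 36).
Then n·(-54, -32, -21) - 528 = 252.
|n| = √(0 + 2304 + 1296) = 60, so the distance is |252|/60 = 21/5.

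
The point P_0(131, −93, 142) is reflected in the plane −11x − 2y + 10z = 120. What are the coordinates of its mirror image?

With n = (−11, −2, 10), the signed offset is (n·P_0 − 120)/|n|² = 45/225 = 1/5.
P_0' = P_0 − 2t·n = (131, −93, 142) − (2/5)·(−11, −2, 10) = (677/5, −461/5, 138).

(677/5, -461/5, 138)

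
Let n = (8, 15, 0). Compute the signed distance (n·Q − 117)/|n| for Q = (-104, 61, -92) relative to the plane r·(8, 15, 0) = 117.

n·Q − 117 = -34.
|n| = 17, so the signed distance is -34/17 = -2.

-2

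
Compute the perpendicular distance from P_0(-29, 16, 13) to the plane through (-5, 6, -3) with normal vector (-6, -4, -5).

24√77/77

The plane has equation n·(r − (-5, 6, -3)) = 0, i.e. n·r = 21.
Then n·(-29, 16, 13) - 21 = 24.
|n| = √(36 + 16 + 25) = √77, so the distance is |24|/√77 = 24/√77.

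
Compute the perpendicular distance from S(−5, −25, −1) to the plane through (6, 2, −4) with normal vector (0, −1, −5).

The plane has equation n·(r − (6, 2, −4)) = 0, i.e. n·r = 18.
n = (0, −1, −5); n·P − 18 = 12; |n| = √26; distance = 12/√26 = 6√26/13.

6√26/13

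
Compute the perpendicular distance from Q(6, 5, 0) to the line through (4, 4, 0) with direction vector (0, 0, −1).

√5

Direction vector d = (0, 0, −1).
AP = (2, 1, 0); AP·d = 0, |AP|² = 5, |d|² = 1.
distance² = |AP|² − (AP·d)²/|d|² = 5 − 0/1 = 5, so the distance is √5.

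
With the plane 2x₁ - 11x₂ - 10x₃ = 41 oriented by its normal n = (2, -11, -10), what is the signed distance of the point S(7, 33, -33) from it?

-4

n·S − 41 = -60.
|n| = 15, so the signed distance is -60/15 = -4.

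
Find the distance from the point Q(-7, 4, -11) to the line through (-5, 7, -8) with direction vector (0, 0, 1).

√13

Direction vector d = (0, 0, 1).
AP = (-2, -3, -3); AP·d = -3, |AP|² = 22, |d|² = 1.
distance² = |AP|² − (AP·d)²/|d|² = 22 − 9/1 = 13, so the distance is √13.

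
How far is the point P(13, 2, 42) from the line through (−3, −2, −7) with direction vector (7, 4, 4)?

Direction vector d = (7, 4, 4).
AP = (16, 4, 49); AP·d = 324, |AP|² = 2673, |d|² = 81.
distance² = |AP|² − (AP·d)²/|d|² = 2673 − 104976/81 = 1377, so the distance is 9√17.

9√17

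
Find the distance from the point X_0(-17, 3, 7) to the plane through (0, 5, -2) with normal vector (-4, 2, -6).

5/√14

The plane has equation n·(r − (0, 5, -2)) = 0, i.e. n·r = 22.
d = |(-4)·(-17) + 2·3 + (-6)·7 − 22| / √(16 + 4 + 36) = |10| / (2√14) = 5√14/14.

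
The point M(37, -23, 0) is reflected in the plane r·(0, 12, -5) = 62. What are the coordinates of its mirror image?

n = (0, 12, -5), |n|² = 169, n·M − 62 = -338, so t = -338/169 = -2.
Foot F = M − (-2)·n = (37, 1, -10); the reflection is 2F − M = (37, 25, -20).

(37, 25, -20)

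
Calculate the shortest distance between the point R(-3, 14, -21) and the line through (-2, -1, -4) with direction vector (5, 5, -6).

3√19

Direction vector d = (5, 5, -6).
AP = (-1, 15, -17); AP·d = 172, |AP|² = 515, |d|² = 86.
distance² = |AP|² − (AP·d)²/|d|² = 515 − 29584/86 = 171, so the distance is 3√19.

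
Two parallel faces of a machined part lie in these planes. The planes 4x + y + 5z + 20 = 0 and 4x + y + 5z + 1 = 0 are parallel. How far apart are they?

Both planes have normal n = (4, 1, 5), |n| = √42. Any point on the first plane is at distance |(-1) − (-20)|/|n| = 19/√42 = 19√42/42 from the second.

19√42/42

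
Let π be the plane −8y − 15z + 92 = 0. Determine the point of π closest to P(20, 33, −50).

(20, 49, -20)

The perpendicular from P has direction n = (0, −8, −15): r = (20, 33, −50) + μ(0, −8, −15).
Substitute into the plane: n·(P + μn) = -92 gives 486 + 289μ = -92, so μ = -2.
Foot = (20, 33, −50) + (-2)·(0, −8, −15) = (20, 49, −20).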